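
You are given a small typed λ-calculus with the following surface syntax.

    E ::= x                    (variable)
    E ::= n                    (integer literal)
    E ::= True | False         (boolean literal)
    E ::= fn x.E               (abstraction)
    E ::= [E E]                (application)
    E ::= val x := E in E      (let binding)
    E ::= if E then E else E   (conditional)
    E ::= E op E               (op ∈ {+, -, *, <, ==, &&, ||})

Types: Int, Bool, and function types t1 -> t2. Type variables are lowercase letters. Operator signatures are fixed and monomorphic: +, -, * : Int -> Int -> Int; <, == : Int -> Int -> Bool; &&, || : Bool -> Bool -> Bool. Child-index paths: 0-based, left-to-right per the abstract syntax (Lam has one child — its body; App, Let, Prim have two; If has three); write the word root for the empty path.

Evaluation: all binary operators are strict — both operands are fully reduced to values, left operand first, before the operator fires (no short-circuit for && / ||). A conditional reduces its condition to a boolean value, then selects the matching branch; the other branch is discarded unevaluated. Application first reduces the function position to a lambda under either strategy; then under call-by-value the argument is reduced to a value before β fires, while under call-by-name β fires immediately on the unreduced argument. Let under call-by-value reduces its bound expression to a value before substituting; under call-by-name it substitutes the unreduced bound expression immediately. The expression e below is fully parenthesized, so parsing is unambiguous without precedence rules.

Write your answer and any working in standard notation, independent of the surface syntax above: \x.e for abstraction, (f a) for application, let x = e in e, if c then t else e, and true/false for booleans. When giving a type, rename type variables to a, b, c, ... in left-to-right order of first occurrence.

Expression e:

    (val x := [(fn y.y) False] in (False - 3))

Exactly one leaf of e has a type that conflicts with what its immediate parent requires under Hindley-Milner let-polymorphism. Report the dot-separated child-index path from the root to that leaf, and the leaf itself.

Answer: 1.0 : false

Derivation:
y : a
\y._ : a -> a
  unify a -> a ~ Bool -> b
  unify a ~ Bool
  unify Bool ~ b
_ _ : Bool
let x : Bool
  unify Bool ~ Int
  FAIL: mismatch Bool ~ Int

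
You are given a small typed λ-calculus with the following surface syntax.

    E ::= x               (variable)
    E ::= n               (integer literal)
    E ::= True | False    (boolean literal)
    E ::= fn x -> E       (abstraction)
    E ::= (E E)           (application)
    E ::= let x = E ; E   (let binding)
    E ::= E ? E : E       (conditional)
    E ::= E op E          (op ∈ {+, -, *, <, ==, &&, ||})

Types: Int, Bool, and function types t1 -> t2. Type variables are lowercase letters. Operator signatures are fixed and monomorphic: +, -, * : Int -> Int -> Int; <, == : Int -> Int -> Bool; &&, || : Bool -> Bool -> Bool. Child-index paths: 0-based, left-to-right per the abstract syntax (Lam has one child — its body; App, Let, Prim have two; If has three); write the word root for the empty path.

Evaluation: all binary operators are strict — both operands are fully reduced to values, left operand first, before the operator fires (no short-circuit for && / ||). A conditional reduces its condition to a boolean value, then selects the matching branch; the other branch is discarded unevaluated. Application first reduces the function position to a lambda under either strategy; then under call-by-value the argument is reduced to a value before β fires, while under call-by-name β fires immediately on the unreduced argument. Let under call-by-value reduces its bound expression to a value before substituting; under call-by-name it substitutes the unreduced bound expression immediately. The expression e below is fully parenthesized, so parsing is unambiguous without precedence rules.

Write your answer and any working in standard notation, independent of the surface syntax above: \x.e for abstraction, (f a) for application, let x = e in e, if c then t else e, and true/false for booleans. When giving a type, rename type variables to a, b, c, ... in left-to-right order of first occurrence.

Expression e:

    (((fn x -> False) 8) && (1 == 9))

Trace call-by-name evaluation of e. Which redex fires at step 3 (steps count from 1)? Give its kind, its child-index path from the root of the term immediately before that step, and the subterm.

Working:
step 0: (((\x.false) 8) && (1 == 9))
step 1: [beta@0] (false && (1 == 9))
step 2: [delta@1] (false && false)
step 3: [delta@root] false

Answer: delta at root : (false && false)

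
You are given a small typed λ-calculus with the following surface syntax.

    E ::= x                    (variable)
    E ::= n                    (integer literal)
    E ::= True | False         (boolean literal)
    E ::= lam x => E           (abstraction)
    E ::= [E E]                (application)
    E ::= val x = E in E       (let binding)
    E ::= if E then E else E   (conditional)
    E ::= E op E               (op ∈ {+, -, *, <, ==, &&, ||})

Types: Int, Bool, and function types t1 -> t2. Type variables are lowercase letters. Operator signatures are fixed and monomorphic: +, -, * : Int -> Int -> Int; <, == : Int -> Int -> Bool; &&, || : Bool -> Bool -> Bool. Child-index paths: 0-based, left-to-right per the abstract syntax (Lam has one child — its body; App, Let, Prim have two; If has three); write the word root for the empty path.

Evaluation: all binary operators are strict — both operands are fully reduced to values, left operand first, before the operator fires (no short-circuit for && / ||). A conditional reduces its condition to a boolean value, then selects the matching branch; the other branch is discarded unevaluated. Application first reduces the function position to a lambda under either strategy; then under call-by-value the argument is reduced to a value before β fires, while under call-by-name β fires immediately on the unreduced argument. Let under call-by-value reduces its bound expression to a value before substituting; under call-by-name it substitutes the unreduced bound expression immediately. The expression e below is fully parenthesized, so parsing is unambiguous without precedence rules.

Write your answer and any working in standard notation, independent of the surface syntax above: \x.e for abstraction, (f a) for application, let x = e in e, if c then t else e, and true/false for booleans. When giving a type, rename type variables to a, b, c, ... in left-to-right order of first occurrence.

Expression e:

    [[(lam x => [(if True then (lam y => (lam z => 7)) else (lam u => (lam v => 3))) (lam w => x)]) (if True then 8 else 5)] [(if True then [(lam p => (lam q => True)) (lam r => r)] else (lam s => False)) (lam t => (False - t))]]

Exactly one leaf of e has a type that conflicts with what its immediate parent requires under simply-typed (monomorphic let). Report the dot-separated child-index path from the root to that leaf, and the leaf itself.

Answer: 1.1.0.0 : false

Working:
  unify Bool ~ Bool
\z._ : c -> Int
\y._ : b -> c -> Int
\v._ : e -> Int
\u._ : d -> e -> Int
  unify b -> c -> Int ~ d -> e -> Int
  unify b ~ d
  unify c -> Int ~ e -> Int
  unify c ~ e
  unify Int ~ Int
x : a
\w._ : f -> a
  unify d -> e -> Int ~ (f -> a) -> g
  unify d ~ f -> a
  unify e -> Int ~ g
_ _ : e -> Int
\x._ : a -> e -> Int
  unify Bool ~ Bool
  unify Int ~ Int
  unify a -> e -> Int ~ Int -> h
  unify a ~ Int
  unify e -> Int ~ h
_ _ : e -> Int
  unify Bool ~ Bool
\q._ : j -> Bool
\p._ : i -> j -> Bool
r : k
\r._ : k -> k
  unify i -> j -> Bool ~ (k -> k) -> l
  unify i ~ k -> k
  unify j -> Bool ~ l
_ _ : j -> Bool
\s._ : m -> Bool
  unify j -> Bool ~ m -> Bool
  unify j ~ m
  unify Bool ~ Bool
  unify Bool ~ Int
  FAIL: mismatch Bool ~ Int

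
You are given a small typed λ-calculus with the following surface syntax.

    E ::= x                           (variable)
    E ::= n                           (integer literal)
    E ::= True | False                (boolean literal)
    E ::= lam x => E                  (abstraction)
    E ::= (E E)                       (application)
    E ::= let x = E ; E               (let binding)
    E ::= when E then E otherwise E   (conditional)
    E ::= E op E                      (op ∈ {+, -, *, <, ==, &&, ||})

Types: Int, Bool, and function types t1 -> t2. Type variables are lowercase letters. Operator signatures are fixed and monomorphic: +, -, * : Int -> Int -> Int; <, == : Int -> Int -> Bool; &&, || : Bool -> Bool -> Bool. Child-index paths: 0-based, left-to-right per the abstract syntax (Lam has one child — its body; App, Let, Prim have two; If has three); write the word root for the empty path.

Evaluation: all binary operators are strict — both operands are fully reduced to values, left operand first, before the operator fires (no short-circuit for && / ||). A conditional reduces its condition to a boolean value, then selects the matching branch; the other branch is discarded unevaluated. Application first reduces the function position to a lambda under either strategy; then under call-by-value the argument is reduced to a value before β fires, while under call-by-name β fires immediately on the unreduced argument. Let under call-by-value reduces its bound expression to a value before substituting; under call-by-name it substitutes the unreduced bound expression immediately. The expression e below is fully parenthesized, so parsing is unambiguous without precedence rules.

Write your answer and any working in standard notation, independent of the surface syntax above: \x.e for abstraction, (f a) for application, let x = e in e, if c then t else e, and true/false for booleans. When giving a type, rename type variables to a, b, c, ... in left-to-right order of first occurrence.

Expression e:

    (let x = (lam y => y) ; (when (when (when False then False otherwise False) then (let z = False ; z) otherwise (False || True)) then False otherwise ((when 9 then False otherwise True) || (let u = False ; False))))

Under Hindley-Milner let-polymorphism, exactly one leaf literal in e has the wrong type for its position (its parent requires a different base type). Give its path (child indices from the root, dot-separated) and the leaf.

Trace:
y : a
\y._ : a -> a
let x : forall. a -> a
  unify Bool ~ Bool
  unify Bool ~ Bool
  unify Bool ~ Bool
let z : Bool
z : Bool
  unify Bool ~ Bool
  unify Bool ~ Bool
  unify Bool ~ Bool
  unify Bool ~ Bool
  unify Int ~ Bool
  FAIL: mismatch Int ~ Bool

Answer: 1.2.0.0 : 9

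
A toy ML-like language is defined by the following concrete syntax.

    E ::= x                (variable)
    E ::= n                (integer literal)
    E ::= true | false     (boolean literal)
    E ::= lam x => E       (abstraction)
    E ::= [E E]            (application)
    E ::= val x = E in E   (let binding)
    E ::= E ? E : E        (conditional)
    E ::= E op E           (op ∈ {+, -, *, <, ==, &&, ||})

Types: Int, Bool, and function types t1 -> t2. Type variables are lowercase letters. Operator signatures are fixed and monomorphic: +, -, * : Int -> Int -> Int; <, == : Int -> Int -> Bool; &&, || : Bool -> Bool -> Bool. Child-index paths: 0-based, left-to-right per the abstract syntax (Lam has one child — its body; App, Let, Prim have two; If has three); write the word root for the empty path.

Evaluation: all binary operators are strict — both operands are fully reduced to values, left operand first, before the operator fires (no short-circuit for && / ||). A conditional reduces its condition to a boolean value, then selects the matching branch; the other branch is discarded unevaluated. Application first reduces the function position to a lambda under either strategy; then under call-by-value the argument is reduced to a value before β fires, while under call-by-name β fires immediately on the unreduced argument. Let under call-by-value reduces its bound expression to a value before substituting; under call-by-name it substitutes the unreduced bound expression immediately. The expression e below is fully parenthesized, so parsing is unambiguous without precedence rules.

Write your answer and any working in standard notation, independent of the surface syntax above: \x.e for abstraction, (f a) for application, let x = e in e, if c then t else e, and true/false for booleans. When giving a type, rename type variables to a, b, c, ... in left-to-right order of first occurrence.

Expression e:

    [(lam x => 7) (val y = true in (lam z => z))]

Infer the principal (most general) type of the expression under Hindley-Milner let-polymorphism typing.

Trace:
\x._ : a -> Int
let y : Bool
z : b
\z._ : b -> b
  unify a -> Int ~ (b -> b) -> c
  unify a ~ b -> b
  unify Int ~ c
_ _ : Int

Answer: Int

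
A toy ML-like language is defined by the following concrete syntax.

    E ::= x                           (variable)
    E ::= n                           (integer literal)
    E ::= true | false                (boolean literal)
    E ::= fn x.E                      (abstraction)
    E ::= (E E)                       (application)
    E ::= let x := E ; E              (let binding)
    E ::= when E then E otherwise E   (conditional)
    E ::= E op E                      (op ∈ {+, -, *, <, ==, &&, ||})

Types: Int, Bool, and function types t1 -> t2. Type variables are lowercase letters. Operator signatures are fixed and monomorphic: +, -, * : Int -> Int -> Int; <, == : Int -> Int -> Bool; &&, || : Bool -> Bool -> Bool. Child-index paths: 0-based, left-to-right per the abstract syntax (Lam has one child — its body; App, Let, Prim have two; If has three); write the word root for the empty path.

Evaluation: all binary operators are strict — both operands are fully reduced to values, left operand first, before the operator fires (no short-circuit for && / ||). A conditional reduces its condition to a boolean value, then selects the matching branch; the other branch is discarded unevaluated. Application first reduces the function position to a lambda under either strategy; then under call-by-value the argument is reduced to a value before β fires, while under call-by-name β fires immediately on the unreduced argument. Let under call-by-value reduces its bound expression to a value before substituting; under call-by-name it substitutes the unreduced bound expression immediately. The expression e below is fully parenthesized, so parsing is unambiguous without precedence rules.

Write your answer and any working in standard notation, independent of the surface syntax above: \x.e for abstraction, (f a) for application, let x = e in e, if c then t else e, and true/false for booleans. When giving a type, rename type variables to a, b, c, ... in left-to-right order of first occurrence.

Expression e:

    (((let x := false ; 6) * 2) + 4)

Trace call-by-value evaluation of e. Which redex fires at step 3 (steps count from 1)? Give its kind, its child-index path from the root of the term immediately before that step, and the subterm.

Answer: delta at root : (12 + 4)

Working:
step 0: (((let x = false in 6) * 2) + 4)
step 1: [let@0.0] ((6 * 2) + 4)
step 2: [delta@0] (12 + 4)
step 3: [delta@root] 16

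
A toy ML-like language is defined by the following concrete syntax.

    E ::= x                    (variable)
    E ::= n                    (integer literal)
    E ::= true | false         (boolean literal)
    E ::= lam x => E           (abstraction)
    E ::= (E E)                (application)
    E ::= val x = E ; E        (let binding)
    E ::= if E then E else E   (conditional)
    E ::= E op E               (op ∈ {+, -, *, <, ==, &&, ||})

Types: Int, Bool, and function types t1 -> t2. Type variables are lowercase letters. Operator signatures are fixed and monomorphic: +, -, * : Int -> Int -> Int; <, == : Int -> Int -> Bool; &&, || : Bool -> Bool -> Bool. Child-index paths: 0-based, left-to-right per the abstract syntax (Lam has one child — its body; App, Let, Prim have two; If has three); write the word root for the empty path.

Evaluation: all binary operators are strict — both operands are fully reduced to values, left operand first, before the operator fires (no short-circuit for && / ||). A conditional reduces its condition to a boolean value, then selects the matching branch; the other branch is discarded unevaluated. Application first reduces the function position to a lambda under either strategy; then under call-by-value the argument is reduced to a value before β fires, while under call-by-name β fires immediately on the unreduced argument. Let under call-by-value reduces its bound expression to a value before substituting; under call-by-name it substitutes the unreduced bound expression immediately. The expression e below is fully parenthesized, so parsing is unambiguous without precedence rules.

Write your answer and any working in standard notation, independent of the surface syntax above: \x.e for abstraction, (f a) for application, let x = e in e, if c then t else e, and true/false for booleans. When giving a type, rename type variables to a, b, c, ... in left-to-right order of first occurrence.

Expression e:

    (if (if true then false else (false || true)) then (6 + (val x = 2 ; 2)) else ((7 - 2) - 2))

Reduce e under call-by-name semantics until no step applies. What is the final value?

Trace:
step 0: (if (if true then false else (false || true)) then (6 + (let x = 2 in 2)) else ((7 - 2) - 2))
step 1: [if@0] (if false then (6 + (let x = 2 in 2)) else ((7 - 2) - 2))
step 2: [if@root] ((7 - 2) - 2)
step 3: [delta@0] (5 - 2)
step 4: [delta@root] 3

Answer: 3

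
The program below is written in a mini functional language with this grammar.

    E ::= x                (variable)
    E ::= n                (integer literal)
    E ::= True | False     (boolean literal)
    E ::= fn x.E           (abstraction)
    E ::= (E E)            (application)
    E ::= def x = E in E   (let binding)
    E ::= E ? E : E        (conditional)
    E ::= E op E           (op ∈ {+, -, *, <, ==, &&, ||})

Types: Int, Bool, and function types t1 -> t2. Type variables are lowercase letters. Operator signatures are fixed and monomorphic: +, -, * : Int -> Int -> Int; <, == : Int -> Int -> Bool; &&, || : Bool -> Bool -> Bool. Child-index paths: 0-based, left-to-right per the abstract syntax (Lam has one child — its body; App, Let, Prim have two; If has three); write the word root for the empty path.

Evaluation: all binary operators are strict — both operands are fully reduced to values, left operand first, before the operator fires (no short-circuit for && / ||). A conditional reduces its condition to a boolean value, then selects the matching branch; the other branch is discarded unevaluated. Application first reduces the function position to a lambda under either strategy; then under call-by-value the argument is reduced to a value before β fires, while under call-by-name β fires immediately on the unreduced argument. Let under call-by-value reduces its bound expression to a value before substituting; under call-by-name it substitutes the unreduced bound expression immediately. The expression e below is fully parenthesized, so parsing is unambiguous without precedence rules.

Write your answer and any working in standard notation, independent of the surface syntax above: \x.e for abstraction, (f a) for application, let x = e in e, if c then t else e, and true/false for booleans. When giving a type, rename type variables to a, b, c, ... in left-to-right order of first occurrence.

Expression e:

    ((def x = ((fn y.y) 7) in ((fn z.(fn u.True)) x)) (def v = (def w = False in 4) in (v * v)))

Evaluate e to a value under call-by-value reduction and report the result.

Derivation:
step 0: ((let x = ((\y.y) 7) in ((\z.(\u.true)) x)) (let v = (let w = false in 4) in (v * v)))
step 1: [beta@0.0] ((let x = 7 in ((\z.(\u.true)) x)) (let v = (let w = false in 4) in (v * v)))
step 2: [let@0] (((\z.(\u.true)) 7) (let v = (let w = false in 4) in (v * v)))
step 3: [beta@0] ((\u.true) (let v = (let w = false in 4) in (v * v)))
step 4: [let@1.0] ((\u.true) (let v = 4 in (v * v)))
step 5: [let@1] ((\u.true) (4 * 4))
step 6: [delta@1] ((\u.true) 16)
step 7: [beta@root] true

Answer: true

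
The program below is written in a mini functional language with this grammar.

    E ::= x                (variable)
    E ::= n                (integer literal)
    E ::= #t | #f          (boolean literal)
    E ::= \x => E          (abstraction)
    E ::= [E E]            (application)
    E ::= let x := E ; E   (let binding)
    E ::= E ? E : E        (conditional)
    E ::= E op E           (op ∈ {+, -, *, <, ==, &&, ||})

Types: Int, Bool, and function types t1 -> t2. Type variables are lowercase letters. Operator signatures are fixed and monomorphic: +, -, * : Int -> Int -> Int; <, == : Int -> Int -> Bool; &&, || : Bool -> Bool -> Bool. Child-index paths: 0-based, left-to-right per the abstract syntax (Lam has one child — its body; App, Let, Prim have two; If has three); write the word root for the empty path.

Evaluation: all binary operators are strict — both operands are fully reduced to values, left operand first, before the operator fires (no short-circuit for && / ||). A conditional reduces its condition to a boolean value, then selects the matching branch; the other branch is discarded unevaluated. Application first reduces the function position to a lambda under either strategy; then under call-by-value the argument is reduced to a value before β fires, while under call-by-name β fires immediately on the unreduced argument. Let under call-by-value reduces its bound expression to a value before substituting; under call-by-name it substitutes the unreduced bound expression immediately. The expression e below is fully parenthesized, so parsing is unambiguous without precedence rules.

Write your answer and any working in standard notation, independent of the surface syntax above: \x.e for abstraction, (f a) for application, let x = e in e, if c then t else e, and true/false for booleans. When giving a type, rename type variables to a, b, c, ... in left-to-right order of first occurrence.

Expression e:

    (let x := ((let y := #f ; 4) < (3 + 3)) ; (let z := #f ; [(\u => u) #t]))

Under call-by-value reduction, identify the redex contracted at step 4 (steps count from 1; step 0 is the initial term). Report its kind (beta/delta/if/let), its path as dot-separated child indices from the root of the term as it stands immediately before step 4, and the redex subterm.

Trace:
step 0: (let x = ((let y = false in 4) < (3 + 3)) in (let z = false in ((\u.u) true)))
step 1: [let@0.0] (let x = (4 < (3 + 3)) in (let z = false in ((\u.u) true)))
step 2: [delta@0.1] (let x = (4 < 6) in (let z = false in ((\u.u) true)))
step 3: [delta@0] (let x = true in (let z = false in ((\u.u) true)))
step 4: [let@root] (let z = false in ((\u.u) true))

Answer: let at root : (let x = true in (let z = false in ((\u.u) true)))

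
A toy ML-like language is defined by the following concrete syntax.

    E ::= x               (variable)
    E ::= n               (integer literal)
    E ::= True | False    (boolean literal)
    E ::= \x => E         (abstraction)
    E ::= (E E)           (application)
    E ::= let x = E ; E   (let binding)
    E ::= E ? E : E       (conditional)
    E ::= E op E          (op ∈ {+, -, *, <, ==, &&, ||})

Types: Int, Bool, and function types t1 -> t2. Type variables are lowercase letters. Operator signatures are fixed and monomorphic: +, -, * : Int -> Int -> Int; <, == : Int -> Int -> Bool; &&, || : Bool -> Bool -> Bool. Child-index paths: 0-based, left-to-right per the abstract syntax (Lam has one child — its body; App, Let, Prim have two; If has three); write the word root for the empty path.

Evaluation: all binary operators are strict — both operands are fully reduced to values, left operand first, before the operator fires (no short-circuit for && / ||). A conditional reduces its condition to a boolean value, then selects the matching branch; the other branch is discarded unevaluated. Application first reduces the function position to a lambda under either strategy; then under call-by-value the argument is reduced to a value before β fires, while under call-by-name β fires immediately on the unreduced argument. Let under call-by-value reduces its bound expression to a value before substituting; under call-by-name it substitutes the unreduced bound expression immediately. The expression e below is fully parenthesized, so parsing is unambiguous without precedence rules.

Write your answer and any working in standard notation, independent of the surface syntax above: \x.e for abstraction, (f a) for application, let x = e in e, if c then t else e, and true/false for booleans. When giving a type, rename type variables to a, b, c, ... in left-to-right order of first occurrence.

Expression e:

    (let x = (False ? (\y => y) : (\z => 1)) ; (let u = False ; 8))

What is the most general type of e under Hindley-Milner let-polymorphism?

Answer: Int

Working:
  unify Bool ~ Bool
y : a
\y._ : a -> a
\z._ : b -> Int
  unify a -> a ~ b -> Int
  unify a ~ b
  unify b ~ Int
let x : Int -> Int
let u : Bool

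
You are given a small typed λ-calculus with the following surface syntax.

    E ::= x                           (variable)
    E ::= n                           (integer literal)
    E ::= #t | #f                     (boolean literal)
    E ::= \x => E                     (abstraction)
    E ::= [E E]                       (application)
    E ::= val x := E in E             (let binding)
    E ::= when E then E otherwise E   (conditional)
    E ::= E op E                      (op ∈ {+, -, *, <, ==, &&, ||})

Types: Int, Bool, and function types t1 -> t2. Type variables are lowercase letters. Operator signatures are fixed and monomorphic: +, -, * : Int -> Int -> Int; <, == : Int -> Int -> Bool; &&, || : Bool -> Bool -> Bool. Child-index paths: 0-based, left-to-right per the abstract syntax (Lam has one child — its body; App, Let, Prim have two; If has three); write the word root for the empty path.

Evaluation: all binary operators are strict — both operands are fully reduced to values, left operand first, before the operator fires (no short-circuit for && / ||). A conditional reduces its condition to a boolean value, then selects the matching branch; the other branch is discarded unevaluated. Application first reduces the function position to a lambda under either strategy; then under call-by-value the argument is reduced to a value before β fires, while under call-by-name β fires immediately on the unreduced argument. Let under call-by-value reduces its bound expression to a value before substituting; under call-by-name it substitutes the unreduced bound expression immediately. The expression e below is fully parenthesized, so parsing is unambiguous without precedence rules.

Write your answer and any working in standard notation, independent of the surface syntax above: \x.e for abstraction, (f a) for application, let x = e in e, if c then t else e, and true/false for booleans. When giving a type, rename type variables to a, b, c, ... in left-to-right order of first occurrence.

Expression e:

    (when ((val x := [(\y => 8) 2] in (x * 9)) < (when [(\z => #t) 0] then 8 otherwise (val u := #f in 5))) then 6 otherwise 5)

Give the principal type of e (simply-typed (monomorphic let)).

Derivation:
\y._ : a -> Int
  unify a -> Int ~ Int -> b
  unify a ~ Int
  unify Int ~ b
_ _ : Int
let x : Int
x : Int
  unify Int ~ Int
  unify Int ~ Int
  unify Int ~ Int
\z._ : c -> Bool
  unify c -> Bool ~ Int -> d
  unify c ~ Int
  unify Bool ~ d
_ _ : Bool
  unify Bool ~ Bool
let u : Bool
  unify Int ~ Int
  unify Int ~ Int
  unify Bool ~ Bool
  unify Int ~ Int

Answer: Int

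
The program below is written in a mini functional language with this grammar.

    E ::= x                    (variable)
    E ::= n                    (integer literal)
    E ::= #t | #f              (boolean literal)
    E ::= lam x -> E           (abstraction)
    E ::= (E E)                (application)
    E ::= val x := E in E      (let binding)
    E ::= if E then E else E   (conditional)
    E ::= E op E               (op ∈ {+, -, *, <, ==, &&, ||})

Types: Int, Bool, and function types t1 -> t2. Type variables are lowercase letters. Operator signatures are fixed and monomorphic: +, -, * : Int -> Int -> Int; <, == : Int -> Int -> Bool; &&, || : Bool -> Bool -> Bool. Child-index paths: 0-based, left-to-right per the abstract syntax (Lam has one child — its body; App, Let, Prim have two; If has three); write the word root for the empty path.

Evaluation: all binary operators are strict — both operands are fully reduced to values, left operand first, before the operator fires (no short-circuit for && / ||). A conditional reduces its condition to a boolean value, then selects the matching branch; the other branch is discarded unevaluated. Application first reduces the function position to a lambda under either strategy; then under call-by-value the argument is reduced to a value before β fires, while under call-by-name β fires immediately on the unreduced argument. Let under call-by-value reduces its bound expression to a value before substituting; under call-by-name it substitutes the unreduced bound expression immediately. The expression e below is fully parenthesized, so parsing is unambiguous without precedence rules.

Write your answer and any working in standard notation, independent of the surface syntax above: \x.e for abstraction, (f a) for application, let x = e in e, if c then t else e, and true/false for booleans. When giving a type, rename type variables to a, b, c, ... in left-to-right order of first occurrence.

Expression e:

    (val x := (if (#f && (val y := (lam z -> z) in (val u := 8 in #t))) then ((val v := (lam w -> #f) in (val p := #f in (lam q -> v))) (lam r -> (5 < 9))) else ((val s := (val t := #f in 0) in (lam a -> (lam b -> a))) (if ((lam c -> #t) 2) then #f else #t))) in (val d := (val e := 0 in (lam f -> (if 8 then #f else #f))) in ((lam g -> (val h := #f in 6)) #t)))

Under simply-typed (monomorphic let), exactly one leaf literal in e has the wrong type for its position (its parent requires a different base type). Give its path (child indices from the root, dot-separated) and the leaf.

Trace:
  unify Bool ~ Bool
z : a
\z._ : a -> a
let y : a -> a
let u : Int
  unify Bool ~ Bool
  unify Bool ~ Bool
\w._ : b -> Bool
let v : b -> Bool
let p : Bool
v : b -> Bool
\q._ : c -> b -> Bool
  unify Int ~ Int
  unify Int ~ Int
\r._ : d -> Bool
  unify c -> b -> Bool ~ (d -> Bool) -> e
  unify c ~ d -> Bool
  unify b -> Bool ~ e
_ _ : b -> Bool
let t : Bool
let s : Int
a : f
\b._ : g -> f
\a._ : f -> g -> f
\c._ : h -> Bool
  unify h -> Bool ~ Int -> i
  unify h ~ Int
  unify Bool ~ i
_ _ : Bool
  unify Bool ~ Bool
  unify Bool ~ Bool
  unify f -> g -> f ~ Bool -> j
  unify f ~ Bool
  unify g -> Bool ~ j
_ _ : g -> Bool
  unify b -> Bool ~ g -> Bool
  unify b ~ g
  unify Bool ~ Bool
let x : g -> Bool
let e : Int
  unify Int ~ Bool
  FAIL: mismatch Int ~ Bool

Answer: 1.0.1.0.0 : 8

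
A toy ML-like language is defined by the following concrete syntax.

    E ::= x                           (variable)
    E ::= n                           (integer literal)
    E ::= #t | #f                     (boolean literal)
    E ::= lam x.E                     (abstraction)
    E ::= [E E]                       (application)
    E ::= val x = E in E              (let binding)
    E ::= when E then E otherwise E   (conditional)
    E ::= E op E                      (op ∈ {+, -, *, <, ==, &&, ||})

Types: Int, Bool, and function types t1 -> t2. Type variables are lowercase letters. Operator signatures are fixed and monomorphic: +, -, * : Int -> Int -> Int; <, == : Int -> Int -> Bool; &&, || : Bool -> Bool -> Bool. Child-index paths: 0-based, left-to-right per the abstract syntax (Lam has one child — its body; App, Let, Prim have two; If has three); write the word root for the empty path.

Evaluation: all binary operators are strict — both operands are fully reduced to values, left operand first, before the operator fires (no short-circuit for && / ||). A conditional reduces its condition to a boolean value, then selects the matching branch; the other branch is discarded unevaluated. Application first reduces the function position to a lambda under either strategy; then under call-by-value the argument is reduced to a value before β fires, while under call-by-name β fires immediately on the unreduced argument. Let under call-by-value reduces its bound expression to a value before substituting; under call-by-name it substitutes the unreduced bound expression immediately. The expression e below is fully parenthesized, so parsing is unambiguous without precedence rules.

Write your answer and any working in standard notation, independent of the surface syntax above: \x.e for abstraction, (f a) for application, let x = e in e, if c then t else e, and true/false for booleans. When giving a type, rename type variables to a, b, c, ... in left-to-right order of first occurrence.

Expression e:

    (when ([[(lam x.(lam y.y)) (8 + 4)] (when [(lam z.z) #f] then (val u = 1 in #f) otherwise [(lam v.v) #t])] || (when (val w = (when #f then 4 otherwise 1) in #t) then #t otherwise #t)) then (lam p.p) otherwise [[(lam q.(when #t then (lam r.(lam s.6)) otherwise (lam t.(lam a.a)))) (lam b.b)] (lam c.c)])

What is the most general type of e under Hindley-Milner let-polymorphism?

Answer: Int -> Int

Derivation:
y : b
\y._ : b -> b
\x._ : a -> b -> b
  unify Int ~ Int
  unify Int ~ Int
  unify a -> b -> b ~ Int -> c
  unify a ~ Int
  unify b -> b ~ c
_ _ : b -> b
z : d
\z._ : d -> d
  unify d -> d ~ Bool -> e
  unify d ~ Bool
  unify Bool ~ e
_ _ : Bool
  unify Bool ~ Bool
let u : Int
v : f
\v._ : f -> f
  unify f -> f ~ Bool -> g
  unify f ~ Bool
  unify Bool ~ g
_ _ : Bool
  unify Bool ~ Bool
  unify b -> b ~ Bool -> h
  unify b ~ Bool
  unify Bool ~ h
_ _ : Bool
  unify Bool ~ Bool
  unify Bool ~ Bool
  unify Int ~ Int
let w : Int
  unify Bool ~ Bool
  unify Bool ~ Bool
  unify Bool ~ Bool
  unify Bool ~ Bool
p : i
\p._ : i -> i
  unify Bool ~ Bool
\s._ : l -> Int
\r._ : k -> l -> Int
a : n
\a._ : n -> n
\t._ : m -> n -> n
  unify k -> l -> Int ~ m -> n -> n
  unify k ~ m
  unify l -> Int ~ n -> n
  unify l ~ n
  unify Int ~ n
\q._ : j -> m -> Int -> Int
b : o
\b._ : o -> o
  unify j -> m -> Int -> Int ~ (o -> o) -> p
  unify j ~ o -> o
  unify m -> Int -> Int ~ p
_ _ : m -> Int -> Int
c : q
\c._ : q -> q
  unify m -> Int -> Int ~ (q -> q) -> r
  unify m ~ q -> q
  unify Int -> Int ~ r
_ _ : Int -> Int
  unify i -> i ~ Int -> Int
  unify i ~ Int
  unify Int ~ Int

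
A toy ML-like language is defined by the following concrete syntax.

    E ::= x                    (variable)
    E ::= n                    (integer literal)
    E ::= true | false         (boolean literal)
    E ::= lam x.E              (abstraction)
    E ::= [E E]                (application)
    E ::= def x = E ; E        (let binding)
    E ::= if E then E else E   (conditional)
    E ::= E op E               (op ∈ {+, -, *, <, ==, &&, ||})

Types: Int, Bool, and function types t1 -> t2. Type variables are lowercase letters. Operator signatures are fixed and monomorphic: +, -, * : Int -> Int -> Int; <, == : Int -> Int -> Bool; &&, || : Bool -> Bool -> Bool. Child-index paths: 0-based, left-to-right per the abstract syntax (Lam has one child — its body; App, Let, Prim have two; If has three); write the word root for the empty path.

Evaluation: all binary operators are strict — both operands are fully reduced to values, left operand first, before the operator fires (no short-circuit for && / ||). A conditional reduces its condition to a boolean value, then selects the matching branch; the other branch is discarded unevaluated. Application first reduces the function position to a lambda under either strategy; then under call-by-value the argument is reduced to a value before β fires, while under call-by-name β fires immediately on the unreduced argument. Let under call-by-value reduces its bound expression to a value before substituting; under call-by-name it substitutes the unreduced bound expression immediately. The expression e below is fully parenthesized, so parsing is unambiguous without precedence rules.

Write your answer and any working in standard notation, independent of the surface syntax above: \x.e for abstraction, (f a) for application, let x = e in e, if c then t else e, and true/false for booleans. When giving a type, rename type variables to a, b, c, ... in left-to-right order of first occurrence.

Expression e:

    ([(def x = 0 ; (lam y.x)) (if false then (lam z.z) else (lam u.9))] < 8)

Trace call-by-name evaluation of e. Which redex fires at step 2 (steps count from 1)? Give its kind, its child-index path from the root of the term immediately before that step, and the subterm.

Trace:
step 0: (((let x = 0 in (\y.x)) (if false then (\z.z) else (\u.9))) < 8)
step 1: [let@0.0] (((\y.0) (if false then (\z.z) else (\u.9))) < 8)
step 2: [beta@0] (0 < 8)

Answer: beta at 0 : ((\y.0) (if false then (\z.z) else (\u.9)))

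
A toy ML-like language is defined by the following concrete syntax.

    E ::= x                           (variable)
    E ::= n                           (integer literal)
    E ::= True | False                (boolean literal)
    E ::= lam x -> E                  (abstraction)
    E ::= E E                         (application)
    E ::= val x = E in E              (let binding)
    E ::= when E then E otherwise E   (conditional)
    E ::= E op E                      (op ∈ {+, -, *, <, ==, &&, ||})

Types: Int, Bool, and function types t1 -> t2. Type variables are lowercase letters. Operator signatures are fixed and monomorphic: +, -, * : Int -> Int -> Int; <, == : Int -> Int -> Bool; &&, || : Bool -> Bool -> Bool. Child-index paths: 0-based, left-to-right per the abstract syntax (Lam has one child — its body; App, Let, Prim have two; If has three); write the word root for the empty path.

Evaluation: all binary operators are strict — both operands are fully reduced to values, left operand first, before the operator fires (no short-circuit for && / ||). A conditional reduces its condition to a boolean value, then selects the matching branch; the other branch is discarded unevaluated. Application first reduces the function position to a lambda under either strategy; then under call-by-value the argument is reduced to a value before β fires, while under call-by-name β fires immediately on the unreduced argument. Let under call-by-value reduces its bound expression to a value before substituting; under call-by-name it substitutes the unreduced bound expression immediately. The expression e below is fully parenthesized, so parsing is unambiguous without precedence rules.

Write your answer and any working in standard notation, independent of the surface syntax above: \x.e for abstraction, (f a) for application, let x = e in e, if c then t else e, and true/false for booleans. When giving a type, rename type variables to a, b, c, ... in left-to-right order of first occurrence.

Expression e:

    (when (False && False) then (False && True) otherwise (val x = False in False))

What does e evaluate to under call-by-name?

Answer: false

Trace:
step 0: (if (false && false) then (false && true) else (let x = false in false))
step 1: [delta@0] (if false then (false && true) else (let x = false in false))
step 2: [if@root] (let x = false in false)
step 3: [let@root] false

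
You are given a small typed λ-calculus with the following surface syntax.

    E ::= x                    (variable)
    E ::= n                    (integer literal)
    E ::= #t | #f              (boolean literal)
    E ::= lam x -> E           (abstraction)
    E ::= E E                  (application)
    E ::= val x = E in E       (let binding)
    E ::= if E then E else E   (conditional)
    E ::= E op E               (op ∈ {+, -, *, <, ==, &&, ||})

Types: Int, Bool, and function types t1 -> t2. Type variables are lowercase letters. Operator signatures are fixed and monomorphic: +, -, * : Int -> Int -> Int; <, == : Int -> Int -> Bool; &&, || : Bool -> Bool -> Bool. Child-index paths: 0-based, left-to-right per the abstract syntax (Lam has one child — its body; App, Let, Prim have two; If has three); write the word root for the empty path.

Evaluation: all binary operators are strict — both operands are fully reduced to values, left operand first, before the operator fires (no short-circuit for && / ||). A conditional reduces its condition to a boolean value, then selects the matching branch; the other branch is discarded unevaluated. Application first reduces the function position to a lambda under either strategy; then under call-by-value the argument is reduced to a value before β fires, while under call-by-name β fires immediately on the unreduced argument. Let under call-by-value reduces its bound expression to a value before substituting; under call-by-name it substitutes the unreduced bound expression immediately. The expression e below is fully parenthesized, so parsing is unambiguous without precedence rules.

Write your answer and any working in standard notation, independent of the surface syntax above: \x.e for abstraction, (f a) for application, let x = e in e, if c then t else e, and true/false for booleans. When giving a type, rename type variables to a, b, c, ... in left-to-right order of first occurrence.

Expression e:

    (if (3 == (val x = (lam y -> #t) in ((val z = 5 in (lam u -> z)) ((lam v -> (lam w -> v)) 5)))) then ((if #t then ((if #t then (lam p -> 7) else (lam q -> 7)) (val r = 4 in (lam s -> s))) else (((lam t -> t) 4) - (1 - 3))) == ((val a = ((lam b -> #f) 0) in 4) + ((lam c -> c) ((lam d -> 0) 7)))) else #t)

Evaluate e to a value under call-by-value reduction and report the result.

Answer: true

Derivation:
step 0: (if (3 == (let x = (\y.true) in ((let z = 5 in (\u.z)) ((\v.(\w.v)) 5)))) then ((if true then ((if true then (\p.7) else (\q.7)) (let r = 4 in (\s.s))) else (((\t.t) 4) - (1 - 3))) == ((let a = ((\b.false) 0) in 4) + ((\c.c) ((\d.0) 7)))) else true)
step 1: [let@0.1] (if (3 == ((let z = 5 in (\u.z)) ((\v.(\w.v)) 5))) then ((if true then ((if true then (\p.7) else (\q.7)) (let r = 4 in (\s.s))) else (((\t.t) 4) - (1 - 3))) == ((let a = ((\b.false) 0) in 4) + ((\c.c) ((\d.0) 7)))) else true)
step 2: [let@0.1.0] (if (3 == ((\u.5) ((\v.(\w.v)) 5))) then ((if true then ((if true then (\p.7) else (\q.7)) (let r = 4 in (\s.s))) else (((\t.t) 4) - (1 - 3))) == ((let a = ((\b.false) 0) in 4) + ((\c.c) ((\d.0) 7)))) else true)
step 3: [beta@0.1.1] (if (3 == ((\u.5) (\w.5))) then ((if true then ((if true then (\p.7) else (\q.7)) (let r = 4 in (\s.s))) else (((\t.t) 4) - (1 - 3))) == ((let a = ((\b.false) 0) in 4) + ((\c.c) ((\d.0) 7)))) else true)
step 4: [beta@0.1] (if (3 == 5) then ((if true then ((if true then (\p.7) else (\q.7)) (let r = 4 in (\s.s))) else (((\t.t) 4) - (1 - 3))) == ((let a = ((\b.false) 0) in 4) + ((\c.c) ((\d.0) 7)))) else true)
step 5: [delta@0] (if false then ((if true then ((if true then (\p.7) else (\q.7)) (let r = 4 in (\s.s))) else (((\t.t) 4) - (1 - 3))) == ((let a = ((\b.false) 0) in 4) + ((\c.c) ((\d.0) 7)))) else true)
step 6: [if@root] true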